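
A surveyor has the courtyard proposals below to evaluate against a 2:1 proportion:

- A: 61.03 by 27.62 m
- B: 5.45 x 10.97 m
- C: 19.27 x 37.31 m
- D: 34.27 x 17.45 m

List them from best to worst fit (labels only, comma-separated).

Ratios: A = 61.03 / 27.62 ≈ 2.210; B = 10.97 / 5.45 ≈ 2.013; C = 37.31 / 19.27 ≈ 1.936; D = 34.27 / 17.45 ≈ 1.964.
|Δ from 2.000|: A 0.210; B 0.013; C 0.064; D 0.036.

B, D, C, A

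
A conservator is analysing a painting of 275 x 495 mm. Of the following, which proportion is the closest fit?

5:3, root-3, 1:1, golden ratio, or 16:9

16:9

495/275 ≈ 1.800. Nearest candidates are 16:9 (1.778, off by 0.022) and root-3 (1.732, off by 0.068).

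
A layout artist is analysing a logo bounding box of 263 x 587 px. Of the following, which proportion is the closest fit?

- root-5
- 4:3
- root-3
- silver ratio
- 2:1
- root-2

587/263 ≈ 2.232. Nearest candidates are root-5 (2.236, off by 0.004) and silver ratio (2.414, off by 0.182).

root-5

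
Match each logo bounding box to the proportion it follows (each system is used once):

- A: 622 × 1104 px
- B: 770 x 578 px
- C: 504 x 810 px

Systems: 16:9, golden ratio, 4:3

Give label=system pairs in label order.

A=16:9, B=4:3, C=golden ratio

Ratios: A ≈ 1.775; B ≈ 1.332; C ≈ 1.607.
Targets: 16:9 ≈ 1.778; golden ratio ≈ 1.618; 4:3 ≈ 1.333.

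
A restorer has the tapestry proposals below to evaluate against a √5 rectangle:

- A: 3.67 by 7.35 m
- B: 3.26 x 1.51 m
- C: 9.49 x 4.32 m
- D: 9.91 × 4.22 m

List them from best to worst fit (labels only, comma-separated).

Ratios: A = 7.35 / 3.67 ≈ 2.003; B = 3.26 / 1.51 ≈ 2.159; C = 9.49 / 4.32 ≈ 2.197; D = 9.91 / 4.22 ≈ 2.348.
|Δ from 2.236|: A 0.233; B 0.077; C 0.039; D 0.112.

C, B, D, A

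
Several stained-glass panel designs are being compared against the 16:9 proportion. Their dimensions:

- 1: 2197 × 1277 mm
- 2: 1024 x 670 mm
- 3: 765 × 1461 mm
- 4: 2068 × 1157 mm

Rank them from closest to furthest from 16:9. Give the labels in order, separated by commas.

Ratios: 1 = 2197 / 1277 ≈ 1.720; 2 = 1024 / 670 ≈ 1.528; 3 = 1461 / 765 ≈ 1.910; 4 = 2068 / 1157 ≈ 1.787.
|Δ from 1.778|: 1 0.058; 2 0.250; 3 0.132; 4 0.009.

4, 1, 3, 2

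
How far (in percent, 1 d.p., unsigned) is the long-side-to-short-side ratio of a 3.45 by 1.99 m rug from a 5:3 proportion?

4.0%

Ratio = 3.45 / 1.99 ≈ 1.7337.
Ideal 5:3 ≈ 1.6667. |1.7337 − 1.6667| / 1.6667 ≈ 4.02% → 4.0%.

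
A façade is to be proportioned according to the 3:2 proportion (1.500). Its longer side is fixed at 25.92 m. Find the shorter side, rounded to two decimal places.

3:2 = 1.50000.
Shorter side = 25.92 ÷ 1.50000 ≈ 17.2800 → 17.28 m.

17.28 m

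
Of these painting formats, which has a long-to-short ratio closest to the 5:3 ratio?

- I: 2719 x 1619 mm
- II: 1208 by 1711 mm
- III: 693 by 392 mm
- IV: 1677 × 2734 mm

I

Target 5:3 ≈ 1.667.
I: 1.679 (Δ0.012)  II: 1.416 (Δ0.251)  III: 1.768 (Δ0.101)  IV: 1.630 (Δ0.037)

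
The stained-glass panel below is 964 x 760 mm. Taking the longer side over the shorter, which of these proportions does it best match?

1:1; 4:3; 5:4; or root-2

5:4

964/760 ≈ 1.268. Nearest candidates are 5:4 (1.250, off by 0.018) and 4:3 (1.333, off by 0.065).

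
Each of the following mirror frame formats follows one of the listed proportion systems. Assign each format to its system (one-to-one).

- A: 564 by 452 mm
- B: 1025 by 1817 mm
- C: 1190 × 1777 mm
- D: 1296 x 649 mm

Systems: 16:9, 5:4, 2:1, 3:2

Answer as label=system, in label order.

A = 564/452 ≈ 1.248 → 5:4 (1.250)
B = 1817/1025 ≈ 1.773 → 16:9 (1.778)
C = 1777/1190 ≈ 1.493 → 3:2 (1.500)
D = 1296/649 ≈ 1.997 → 2:1 (2.000)

A=5:4, B=16:9, C=3:2, D=2:1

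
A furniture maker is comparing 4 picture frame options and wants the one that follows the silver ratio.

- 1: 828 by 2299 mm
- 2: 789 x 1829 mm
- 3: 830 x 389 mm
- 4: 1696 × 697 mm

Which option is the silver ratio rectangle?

4

Target silver ratio ≈ 2.414.
1: 2.777 (Δ0.363)  2: 2.318 (Δ0.096)  3: 2.134 (Δ0.280)  4: 2.433 (Δ0.019)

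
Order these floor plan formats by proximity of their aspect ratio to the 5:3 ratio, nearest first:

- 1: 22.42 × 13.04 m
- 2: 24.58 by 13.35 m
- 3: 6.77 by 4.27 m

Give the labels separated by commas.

Ratios: 1 = 22.42 / 13.04 ≈ 1.719; 2 = 24.58 / 13.35 ≈ 1.841; 3 = 6.77 / 4.27 ≈ 1.585.
|Δ from 1.667|: 1 0.052; 2 0.174; 3 0.082.

1, 3, 2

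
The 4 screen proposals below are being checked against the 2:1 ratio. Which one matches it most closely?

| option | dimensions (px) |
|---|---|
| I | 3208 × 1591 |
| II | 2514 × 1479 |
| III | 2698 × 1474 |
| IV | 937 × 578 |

Target 2:1 ≈ 2.000.
I: 2.016 (Δ0.016)  II: 1.700 (Δ0.300)  III: 1.830 (Δ0.170)  IV: 1.621 (Δ0.379)

I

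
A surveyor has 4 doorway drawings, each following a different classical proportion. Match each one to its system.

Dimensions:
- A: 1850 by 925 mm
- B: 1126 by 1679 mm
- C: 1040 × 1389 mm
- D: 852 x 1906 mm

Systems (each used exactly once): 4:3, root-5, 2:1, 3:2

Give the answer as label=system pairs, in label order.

Ratios: A ≈ 2.000; B ≈ 1.491; C ≈ 1.336; D ≈ 2.237.
Targets: 4:3 ≈ 1.333; root-5 ≈ 2.236; 2:1 ≈ 2.000; 3:2 ≈ 1.500.

A=2:1, B=3:2, C=4:3, D=root-5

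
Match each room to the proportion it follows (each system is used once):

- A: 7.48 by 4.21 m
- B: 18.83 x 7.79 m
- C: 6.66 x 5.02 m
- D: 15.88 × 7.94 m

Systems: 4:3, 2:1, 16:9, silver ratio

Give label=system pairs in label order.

A=16:9, B=silver ratio, C=4:3, D=2:1

A = 7.48/4.21 ≈ 1.777 → 16:9 (1.778)
B = 18.83/7.79 ≈ 2.417 → silver ratio (2.414)
C = 6.66/5.02 ≈ 1.327 → 4:3 (1.333)
D = 15.88/7.94 ≈ 2.000 → 2:1 (2.000)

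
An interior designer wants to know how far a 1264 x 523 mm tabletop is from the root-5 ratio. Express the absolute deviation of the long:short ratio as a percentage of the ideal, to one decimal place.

8.1%

Ratio = 1264 / 523 ≈ 2.4168.
Ideal root-5 ≈ 2.2361. |2.4168 − 2.2361| / 2.2361 ≈ 8.08% → 8.1%.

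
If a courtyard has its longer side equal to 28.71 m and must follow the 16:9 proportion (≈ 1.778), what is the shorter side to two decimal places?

16:9 ≈ 1.77778.
Shorter side = 28.71 ÷ 1.77778 ≈ 16.1494 → 16.15 m.

16.15 m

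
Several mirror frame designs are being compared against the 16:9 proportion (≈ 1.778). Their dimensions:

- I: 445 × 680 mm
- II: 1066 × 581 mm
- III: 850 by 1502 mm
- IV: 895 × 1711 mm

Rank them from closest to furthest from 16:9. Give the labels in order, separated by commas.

I: 680/445 ≈ 1.528 → |1.528 − 1.778| = 0.250
II: 1066/581 ≈ 1.835 → |1.835 − 1.778| = 0.057
III: 1502/850 ≈ 1.767 → |1.767 − 1.778| = 0.011
IV: 1711/895 ≈ 1.912 → |1.912 − 1.778| = 0.134

III, II, IV, I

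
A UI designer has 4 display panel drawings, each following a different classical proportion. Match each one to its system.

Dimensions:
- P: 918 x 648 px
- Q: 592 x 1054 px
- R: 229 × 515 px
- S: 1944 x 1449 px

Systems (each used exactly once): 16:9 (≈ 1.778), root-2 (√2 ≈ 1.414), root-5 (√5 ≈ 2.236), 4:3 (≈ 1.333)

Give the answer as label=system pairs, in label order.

P=root-2, Q=16:9, R=root-5, S=4:3

P = 918/648 ≈ 1.417 → root-2 (1.414)
Q = 1054/592 ≈ 1.780 → 16:9 (1.778)
R = 515/229 ≈ 2.249 → root-5 (2.236)
S = 1944/1449 ≈ 1.342 → 4:3 (1.333)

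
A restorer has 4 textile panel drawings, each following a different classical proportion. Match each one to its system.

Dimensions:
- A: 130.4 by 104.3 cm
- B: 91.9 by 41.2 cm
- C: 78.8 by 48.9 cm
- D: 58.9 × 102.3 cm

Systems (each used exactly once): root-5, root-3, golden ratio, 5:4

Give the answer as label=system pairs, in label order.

A=5:4, B=root-5, C=golden ratio, D=root-3

Ratios: A ≈ 1.250; B ≈ 2.231; C ≈ 1.611; D ≈ 1.737.
Targets: root-5 ≈ 2.236; root-3 ≈ 1.732; golden ratio ≈ 1.618; 5:4 ≈ 1.250.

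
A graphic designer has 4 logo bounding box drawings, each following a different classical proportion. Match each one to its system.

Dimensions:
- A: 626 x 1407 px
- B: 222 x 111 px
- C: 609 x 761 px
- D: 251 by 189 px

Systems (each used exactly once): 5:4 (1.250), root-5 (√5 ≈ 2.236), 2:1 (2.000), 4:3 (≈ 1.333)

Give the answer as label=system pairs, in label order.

A = 1407/626 ≈ 2.248 → root-5 (2.236)
B = 222/111 ≈ 2.000 → 2:1 (2.000)
C = 761/609 ≈ 1.250 → 5:4 (1.250)
D = 251/189 ≈ 1.328 → 4:3 (1.333)

A=root-5, B=2:1, C=5:4, D=4:3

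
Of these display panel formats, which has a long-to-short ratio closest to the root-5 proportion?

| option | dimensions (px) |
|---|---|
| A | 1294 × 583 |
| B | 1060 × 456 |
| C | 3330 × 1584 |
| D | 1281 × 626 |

Target root-5 ≈ 2.236.
A: 2.220 (Δ0.016)  B: 2.325 (Δ0.089)  C: 2.102 (Δ0.134)  D: 2.046 (Δ0.190)

A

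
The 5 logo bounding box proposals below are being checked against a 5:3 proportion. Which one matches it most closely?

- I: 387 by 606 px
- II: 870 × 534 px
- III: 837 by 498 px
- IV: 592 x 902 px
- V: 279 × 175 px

III

Ratios (long/short): I ≈ 1.566; II ≈ 1.629; III ≈ 1.681; IV ≈ 1.524; V ≈ 1.594.
5:3 ≈ 1.667; option III is nearest (Δ 0.014).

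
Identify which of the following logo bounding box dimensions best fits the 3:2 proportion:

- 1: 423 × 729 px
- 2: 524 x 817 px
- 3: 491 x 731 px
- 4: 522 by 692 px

3

Ratios (long/short): 1 ≈ 1.723; 2 ≈ 1.559; 3 ≈ 1.489; 4 ≈ 1.326.
3:2 ≈ 1.500; option 3 is nearest (Δ 0.011).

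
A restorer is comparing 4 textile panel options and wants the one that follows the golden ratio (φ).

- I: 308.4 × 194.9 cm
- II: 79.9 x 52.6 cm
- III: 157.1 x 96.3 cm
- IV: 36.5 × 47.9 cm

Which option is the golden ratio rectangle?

III

Ratios (long/short): I ≈ 1.582; II ≈ 1.519; III ≈ 1.631; IV ≈ 1.312.
golden ratio ≈ 1.618; option III is nearest (Δ 0.013).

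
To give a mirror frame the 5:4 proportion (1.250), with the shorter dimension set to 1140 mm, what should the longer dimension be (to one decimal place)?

1425.0 mm

5:4 = 1.25000.
Longer side = 1140 × 1.25000 ≈ 1425.000 → 1425.0 mm.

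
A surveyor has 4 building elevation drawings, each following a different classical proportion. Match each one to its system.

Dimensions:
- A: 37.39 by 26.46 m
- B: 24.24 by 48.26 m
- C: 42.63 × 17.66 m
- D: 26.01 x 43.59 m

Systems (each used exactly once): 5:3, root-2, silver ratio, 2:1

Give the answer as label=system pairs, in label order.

A = 37.39/26.46 ≈ 1.413 → root-2 (1.414)
B = 48.26/24.24 ≈ 1.991 → 2:1 (2.000)
C = 42.63/17.66 ≈ 2.414 → silver ratio (2.414)
D = 43.59/26.01 ≈ 1.676 → 5:3 (1.667)

A=root-2, B=2:1, C=silver ratio, D=5:3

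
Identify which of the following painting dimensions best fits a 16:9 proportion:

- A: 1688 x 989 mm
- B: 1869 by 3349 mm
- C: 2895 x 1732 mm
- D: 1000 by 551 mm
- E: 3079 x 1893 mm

B

Target 16:9 ≈ 1.778.
A: 1.707 (Δ0.071)  B: 1.792 (Δ0.014)  C: 1.671 (Δ0.107)  D: 1.815 (Δ0.037)  E: 1.627 (Δ0.151)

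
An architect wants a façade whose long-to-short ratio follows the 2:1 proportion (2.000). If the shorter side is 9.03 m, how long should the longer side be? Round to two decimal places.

2:1 = 2.00000.
Longer side = 9.03 × 2.00000 ≈ 18.0600 → 18.06 m.

18.06 m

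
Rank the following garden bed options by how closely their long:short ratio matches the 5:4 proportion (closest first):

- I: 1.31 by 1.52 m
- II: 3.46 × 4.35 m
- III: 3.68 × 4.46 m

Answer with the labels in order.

II, III, I

I: 1.52/1.31 ≈ 1.160 → |1.160 − 1.250| = 0.090
II: 4.35/3.46 ≈ 1.257 → |1.257 − 1.250| = 0.007
III: 4.46/3.68 ≈ 1.212 → |1.212 − 1.250| = 0.038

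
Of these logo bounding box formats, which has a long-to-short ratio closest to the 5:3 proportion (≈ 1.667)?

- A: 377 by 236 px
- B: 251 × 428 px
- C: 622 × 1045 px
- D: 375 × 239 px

C

Ratios (long/short): A ≈ 1.597; B ≈ 1.705; C ≈ 1.680; D ≈ 1.569.
5:3 ≈ 1.667; option C is nearest (Δ 0.013).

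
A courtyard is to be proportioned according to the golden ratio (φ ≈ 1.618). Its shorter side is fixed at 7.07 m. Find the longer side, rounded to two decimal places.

11.44 m

golden ratio ≈ 1.61803.
Longer side = 7.07 × 1.61803 ≈ 11.4395 → 11.44 m.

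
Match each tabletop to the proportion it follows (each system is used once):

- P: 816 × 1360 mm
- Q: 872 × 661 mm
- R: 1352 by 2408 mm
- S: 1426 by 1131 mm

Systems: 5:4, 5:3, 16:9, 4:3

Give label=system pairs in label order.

P=5:3, Q=4:3, R=16:9, S=5:4

Ratios: P ≈ 1.667; Q ≈ 1.319; R ≈ 1.781; S ≈ 1.261.
Targets: 5:4 ≈ 1.250; 5:3 ≈ 1.667; 16:9 ≈ 1.778; 4:3 ≈ 1.333.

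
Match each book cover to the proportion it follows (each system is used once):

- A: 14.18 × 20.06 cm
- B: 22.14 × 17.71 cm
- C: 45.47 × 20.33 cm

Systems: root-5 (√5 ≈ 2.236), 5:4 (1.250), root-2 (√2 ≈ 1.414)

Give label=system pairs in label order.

A = 20.06/14.18 ≈ 1.415 → root-2 (1.414)
B = 22.14/17.71 ≈ 1.250 → 5:4 (1.250)
C = 45.47/20.33 ≈ 2.237 → root-5 (2.236)

A=root-2, B=5:4, C=root-5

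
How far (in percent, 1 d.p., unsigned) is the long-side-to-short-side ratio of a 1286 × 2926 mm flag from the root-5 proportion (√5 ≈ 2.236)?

Ratio = 2926 / 1286 ≈ 2.2753.
Ideal root-5 ≈ 2.2361. |2.2753 − 2.2361| / 2.2361 ≈ 1.75% → 1.8%.

1.8%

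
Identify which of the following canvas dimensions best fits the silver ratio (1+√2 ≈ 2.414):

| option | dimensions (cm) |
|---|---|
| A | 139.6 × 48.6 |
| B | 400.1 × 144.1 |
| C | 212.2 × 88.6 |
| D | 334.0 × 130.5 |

C

Ratios (long/short): A ≈ 2.872; B ≈ 2.777; C ≈ 2.395; D ≈ 2.559.
silver ratio ≈ 2.414; option C is nearest (Δ 0.019).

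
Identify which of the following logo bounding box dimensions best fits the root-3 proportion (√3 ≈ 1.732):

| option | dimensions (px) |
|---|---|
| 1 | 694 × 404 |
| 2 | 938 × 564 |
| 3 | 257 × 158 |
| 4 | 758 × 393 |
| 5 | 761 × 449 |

Target root-3 ≈ 1.732.
1: 1.718 (Δ0.014)  2: 1.663 (Δ0.069)  3: 1.627 (Δ0.105)  4: 1.929 (Δ0.197)  5: 1.695 (Δ0.037)

1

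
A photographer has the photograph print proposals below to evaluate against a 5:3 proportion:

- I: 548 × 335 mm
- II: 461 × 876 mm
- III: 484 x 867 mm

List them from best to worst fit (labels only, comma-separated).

Ratios: I = 548 / 335 ≈ 1.636; II = 876 / 461 ≈ 1.900; III = 867 / 484 ≈ 1.791.
|Δ from 1.667|: I 0.031; II 0.233; III 0.124.

I, III, II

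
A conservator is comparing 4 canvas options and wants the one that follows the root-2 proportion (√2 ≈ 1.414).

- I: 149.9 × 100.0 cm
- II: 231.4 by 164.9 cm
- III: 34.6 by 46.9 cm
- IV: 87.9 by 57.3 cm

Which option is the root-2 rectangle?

Target root-2 ≈ 1.414.
I: 1.499 (Δ0.085)  II: 1.403 (Δ0.011)  III: 1.355 (Δ0.059)  IV: 1.534 (Δ0.120)

II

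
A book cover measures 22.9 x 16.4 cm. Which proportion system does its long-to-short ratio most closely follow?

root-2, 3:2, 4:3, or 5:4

root-2

Ratio = 22.9 / 16.4 ≈ 1.396.
Distances: root-2 1.414 (Δ 0.018); 3:2 1.500 (Δ 0.104); 4:3 1.333 (Δ 0.063); 5:4 1.250 (Δ 0.146).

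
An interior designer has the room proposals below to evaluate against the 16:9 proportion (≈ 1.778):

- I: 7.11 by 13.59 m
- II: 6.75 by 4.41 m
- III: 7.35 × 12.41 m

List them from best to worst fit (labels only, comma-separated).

III, I, II

Ratios: I = 13.59 / 7.11 ≈ 1.911; II = 6.75 / 4.41 ≈ 1.531; III = 12.41 / 7.35 ≈ 1.688.
|Δ from 1.778|: I 0.133; II 0.247; III 0.090.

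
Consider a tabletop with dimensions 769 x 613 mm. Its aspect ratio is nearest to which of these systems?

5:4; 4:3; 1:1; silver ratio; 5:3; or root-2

769/613 ≈ 1.254. Nearest candidates are 5:4 (1.250, off by 0.004) and 4:3 (1.333, off by 0.079).

5:4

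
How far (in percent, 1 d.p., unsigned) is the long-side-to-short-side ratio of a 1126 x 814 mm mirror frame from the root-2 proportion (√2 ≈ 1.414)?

2.2%

Ratio = 1126 / 814 ≈ 1.3833.
Ideal root-2 ≈ 1.4142. |1.3833 − 1.4142| / 1.4142 ≈ 2.18% → 2.2%.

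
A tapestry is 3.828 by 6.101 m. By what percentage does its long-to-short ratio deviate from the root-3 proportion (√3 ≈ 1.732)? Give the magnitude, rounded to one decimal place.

Ratio = 6.101 / 3.828 ≈ 1.5938.
Ideal root-3 ≈ 1.7321. |1.5938 − 1.7321| / 1.7321 ≈ 7.98% → 8.0%.

8.0%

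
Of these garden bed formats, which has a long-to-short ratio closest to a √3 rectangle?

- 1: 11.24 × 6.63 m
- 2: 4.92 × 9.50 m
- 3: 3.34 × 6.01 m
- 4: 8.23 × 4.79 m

Target root-3 ≈ 1.732.
1: 1.695 (Δ0.037)  2: 1.931 (Δ0.199)  3: 1.799 (Δ0.067)  4: 1.718 (Δ0.014)

4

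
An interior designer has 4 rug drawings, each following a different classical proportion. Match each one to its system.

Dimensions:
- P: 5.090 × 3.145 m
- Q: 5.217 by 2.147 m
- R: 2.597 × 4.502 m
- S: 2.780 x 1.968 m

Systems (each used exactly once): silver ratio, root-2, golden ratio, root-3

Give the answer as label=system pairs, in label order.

P = 5.090/3.145 ≈ 1.618 → golden ratio (1.618)
Q = 5.217/2.147 ≈ 2.430 → silver ratio (2.414)
R = 4.502/2.597 ≈ 1.734 → root-3 (1.732)
S = 2.780/1.968 ≈ 1.413 → root-2 (1.414)

P=golden ratio, Q=silver ratio, R=root-3, S=root-2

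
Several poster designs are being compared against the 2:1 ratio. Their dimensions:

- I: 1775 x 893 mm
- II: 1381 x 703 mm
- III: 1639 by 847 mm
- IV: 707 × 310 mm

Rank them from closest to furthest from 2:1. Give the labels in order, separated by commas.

Ratios: I = 1775 / 893 ≈ 1.988; II = 1381 / 703 ≈ 1.964; III = 1639 / 847 ≈ 1.935; IV = 707 / 310 ≈ 2.281.
|Δ from 2.000|: I 0.012; II 0.036; III 0.065; IV 0.281.

I, II, III, IV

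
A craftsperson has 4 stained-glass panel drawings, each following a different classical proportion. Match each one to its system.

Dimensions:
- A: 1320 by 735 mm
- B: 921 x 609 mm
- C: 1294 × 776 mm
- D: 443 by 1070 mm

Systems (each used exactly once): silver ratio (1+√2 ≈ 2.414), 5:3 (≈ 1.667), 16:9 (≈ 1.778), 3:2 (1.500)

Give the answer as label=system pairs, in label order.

A=16:9, B=3:2, C=5:3, D=silver ratio

Ratios: A ≈ 1.796; B ≈ 1.512; C ≈ 1.668; D ≈ 2.415.
Targets: silver ratio ≈ 2.414; 5:3 ≈ 1.667; 16:9 ≈ 1.778; 3:2 ≈ 1.500.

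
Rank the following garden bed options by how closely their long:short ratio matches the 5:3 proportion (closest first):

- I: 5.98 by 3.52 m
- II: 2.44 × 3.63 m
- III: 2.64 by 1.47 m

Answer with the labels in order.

Ratios: I = 5.98 / 3.52 ≈ 1.699; II = 3.63 / 2.44 ≈ 1.488; III = 2.64 / 1.47 ≈ 1.796.
|Δ from 1.667|: I 0.032; II 0.179; III 0.129.

I, III, II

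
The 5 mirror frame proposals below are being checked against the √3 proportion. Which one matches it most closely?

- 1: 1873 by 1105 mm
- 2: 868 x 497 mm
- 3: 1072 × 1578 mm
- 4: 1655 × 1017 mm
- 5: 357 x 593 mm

Ratios (long/short): 1 ≈ 1.695; 2 ≈ 1.746; 3 ≈ 1.472; 4 ≈ 1.627; 5 ≈ 1.661.
root-3 ≈ 1.732; option 2 is nearest (Δ 0.014).

2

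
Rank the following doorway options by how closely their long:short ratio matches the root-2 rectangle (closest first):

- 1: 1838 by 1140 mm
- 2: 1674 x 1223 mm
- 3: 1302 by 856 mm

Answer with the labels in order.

2, 3, 1

Ratios: 1 = 1838 / 1140 ≈ 1.612; 2 = 1674 / 1223 ≈ 1.369; 3 = 1302 / 856 ≈ 1.521.
|Δ from 1.414|: 1 0.198; 2 0.045; 3 0.107.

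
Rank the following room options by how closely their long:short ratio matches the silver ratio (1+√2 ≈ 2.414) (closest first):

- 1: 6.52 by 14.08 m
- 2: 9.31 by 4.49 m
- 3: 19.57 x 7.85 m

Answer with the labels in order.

Ratios: 1 = 14.08 / 6.52 ≈ 2.160; 2 = 9.31 / 4.49 ≈ 2.073; 3 = 19.57 / 7.85 ≈ 2.493.
|Δ from 2.414|: 1 0.254; 2 0.341; 3 0.079.

3, 1, 2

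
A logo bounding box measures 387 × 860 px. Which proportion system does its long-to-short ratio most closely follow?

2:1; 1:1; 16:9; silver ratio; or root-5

root-5

860/387 ≈ 2.222. Nearest candidates are root-5 (2.236, off by 0.014) and silver ratio (2.414, off by 0.192).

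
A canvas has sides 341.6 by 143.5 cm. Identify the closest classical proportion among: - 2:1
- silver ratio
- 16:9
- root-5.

silver ratio

Ratio = 341.6 / 143.5 ≈ 2.380.
Distances: 2:1 2.000 (Δ 0.380); silver ratio 2.414 (Δ 0.034); 16:9 1.778 (Δ 0.602); root-5 2.236 (Δ 0.144).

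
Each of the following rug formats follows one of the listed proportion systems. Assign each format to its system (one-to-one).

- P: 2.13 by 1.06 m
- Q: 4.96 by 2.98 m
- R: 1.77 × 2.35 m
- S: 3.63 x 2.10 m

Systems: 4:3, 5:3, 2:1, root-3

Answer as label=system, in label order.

P=2:1, Q=5:3, R=4:3, S=root-3

P = 2.13/1.06 ≈ 2.009 → 2:1 (2.000)
Q = 4.96/2.98 ≈ 1.664 → 5:3 (1.667)
R = 2.35/1.77 ≈ 1.328 → 4:3 (1.333)
S = 3.63/2.10 ≈ 1.729 → root-3 (1.732)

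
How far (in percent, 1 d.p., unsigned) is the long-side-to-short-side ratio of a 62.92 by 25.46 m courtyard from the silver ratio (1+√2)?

2.4%

Ratio = 62.92 / 25.46 ≈ 2.4713.
Ideal silver ratio ≈ 2.4142. |2.4713 − 2.4142| / 2.4142 ≈ 2.37% → 2.4%.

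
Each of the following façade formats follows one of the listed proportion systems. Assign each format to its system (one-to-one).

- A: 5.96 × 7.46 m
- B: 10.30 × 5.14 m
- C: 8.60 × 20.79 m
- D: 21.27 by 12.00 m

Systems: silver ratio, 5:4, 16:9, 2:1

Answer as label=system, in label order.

Ratios: A ≈ 1.252; B ≈ 2.004; C ≈ 2.417; D ≈ 1.772.
Targets: silver ratio ≈ 2.414; 5:4 ≈ 1.250; 16:9 ≈ 1.778; 2:1 ≈ 2.000.

A=5:4, B=2:1, C=silver ratio, D=16:9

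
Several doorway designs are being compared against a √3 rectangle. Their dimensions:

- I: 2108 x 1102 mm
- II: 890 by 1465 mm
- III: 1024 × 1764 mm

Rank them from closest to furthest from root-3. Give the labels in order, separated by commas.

III, II, I

I: 2108/1102 ≈ 1.913 → |1.913 − 1.732| = 0.181
II: 1465/890 ≈ 1.646 → |1.646 − 1.732| = 0.086
III: 1764/1024 ≈ 1.723 → |1.723 − 1.732| = 0.009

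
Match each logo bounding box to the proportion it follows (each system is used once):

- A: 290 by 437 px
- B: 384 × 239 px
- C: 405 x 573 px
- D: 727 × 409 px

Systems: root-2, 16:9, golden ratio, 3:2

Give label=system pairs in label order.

A=3:2, B=golden ratio, C=root-2, D=16:9

Ratios: A ≈ 1.507; B ≈ 1.607; C ≈ 1.415; D ≈ 1.778.
Targets: root-2 ≈ 1.414; 16:9 ≈ 1.778; golden ratio ≈ 1.618; 3:2 ≈ 1.500.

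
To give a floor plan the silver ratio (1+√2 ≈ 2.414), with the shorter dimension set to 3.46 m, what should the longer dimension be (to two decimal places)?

silver ratio ≈ 2.41421.
Longer side = 3.46 × 2.41421 ≈ 8.3532 → 8.35 m.

8.35 m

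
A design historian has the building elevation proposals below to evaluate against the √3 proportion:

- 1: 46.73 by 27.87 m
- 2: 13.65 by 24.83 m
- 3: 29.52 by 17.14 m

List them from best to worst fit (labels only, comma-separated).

Ratios: 1 = 46.73 / 27.87 ≈ 1.677; 2 = 24.83 / 13.65 ≈ 1.819; 3 = 29.52 / 17.14 ≈ 1.722.
|Δ from 1.732|: 1 0.055; 2 0.087; 3 0.010.

3, 1, 2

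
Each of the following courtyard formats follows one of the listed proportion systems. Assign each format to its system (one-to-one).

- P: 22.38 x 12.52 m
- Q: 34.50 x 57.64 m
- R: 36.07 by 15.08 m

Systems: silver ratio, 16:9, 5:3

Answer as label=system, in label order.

P=16:9, Q=5:3, R=silver ratio

Ratios: P ≈ 1.788; Q ≈ 1.671; R ≈ 2.392.
Targets: silver ratio ≈ 2.414; 16:9 ≈ 1.778; 5:3 ≈ 1.667.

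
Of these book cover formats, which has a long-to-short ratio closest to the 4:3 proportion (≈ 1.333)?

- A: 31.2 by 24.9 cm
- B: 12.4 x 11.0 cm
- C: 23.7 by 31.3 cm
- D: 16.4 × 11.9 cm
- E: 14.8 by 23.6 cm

C

Ratios (long/short): A ≈ 1.253; B ≈ 1.127; C ≈ 1.321; D ≈ 1.378; E ≈ 1.595.
4:3 ≈ 1.333; option C is nearest (Δ 0.012).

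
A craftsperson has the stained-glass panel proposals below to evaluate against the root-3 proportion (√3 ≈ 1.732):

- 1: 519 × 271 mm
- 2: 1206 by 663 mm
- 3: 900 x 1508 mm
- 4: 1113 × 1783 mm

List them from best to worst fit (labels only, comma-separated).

1: 519/271 ≈ 1.915 → |1.915 − 1.732| = 0.183
2: 1206/663 ≈ 1.819 → |1.819 − 1.732| = 0.087
3: 1508/900 ≈ 1.676 → |1.676 − 1.732| = 0.056
4: 1783/1113 ≈ 1.602 → |1.602 − 1.732| = 0.130

3, 2, 4, 1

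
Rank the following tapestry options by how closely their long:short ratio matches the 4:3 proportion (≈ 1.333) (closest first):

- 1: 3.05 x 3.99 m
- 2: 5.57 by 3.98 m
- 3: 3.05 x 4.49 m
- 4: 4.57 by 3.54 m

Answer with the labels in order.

1: 3.99/3.05 ≈ 1.308 → |1.308 − 1.333| = 0.025
2: 5.57/3.98 ≈ 1.399 → |1.399 − 1.333| = 0.066
3: 4.49/3.05 ≈ 1.472 → |1.472 − 1.333| = 0.139
4: 4.57/3.54 ≈ 1.291 → |1.291 − 1.333| = 0.042

1, 4, 2, 3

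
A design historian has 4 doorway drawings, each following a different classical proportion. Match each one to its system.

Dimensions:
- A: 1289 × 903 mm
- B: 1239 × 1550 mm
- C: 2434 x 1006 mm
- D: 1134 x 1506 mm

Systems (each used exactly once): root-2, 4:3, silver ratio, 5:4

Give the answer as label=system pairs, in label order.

Ratios: A ≈ 1.427; B ≈ 1.251; C ≈ 2.419; D ≈ 1.328.
Targets: root-2 ≈ 1.414; 4:3 ≈ 1.333; silver ratio ≈ 2.414; 5:4 ≈ 1.250.

A=root-2, B=5:4, C=silver ratio, D=4:3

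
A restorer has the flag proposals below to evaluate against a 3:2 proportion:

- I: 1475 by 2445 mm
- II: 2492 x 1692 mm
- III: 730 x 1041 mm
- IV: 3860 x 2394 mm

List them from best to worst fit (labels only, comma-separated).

II, III, IV, I

I: 2445/1475 ≈ 1.658 → |1.658 − 1.500| = 0.158
II: 2492/1692 ≈ 1.473 → |1.473 − 1.500| = 0.027
III: 1041/730 ≈ 1.426 → |1.426 − 1.500| = 0.074
IV: 3860/2394 ≈ 1.612 → |1.612 − 1.500| = 0.112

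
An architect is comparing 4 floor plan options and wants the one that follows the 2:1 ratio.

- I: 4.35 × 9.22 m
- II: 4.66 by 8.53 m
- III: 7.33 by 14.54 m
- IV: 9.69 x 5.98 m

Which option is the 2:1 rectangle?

Target 2:1 ≈ 2.000.
I: 2.120 (Δ0.120)  II: 1.830 (Δ0.170)  III: 1.984 (Δ0.016)  IV: 1.620 (Δ0.380)

III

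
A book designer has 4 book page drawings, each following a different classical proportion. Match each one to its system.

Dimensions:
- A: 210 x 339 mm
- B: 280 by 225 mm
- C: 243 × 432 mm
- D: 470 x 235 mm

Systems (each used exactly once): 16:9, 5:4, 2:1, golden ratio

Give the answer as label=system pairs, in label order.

A=golden ratio, B=5:4, C=16:9, D=2:1

Ratios: A ≈ 1.614; B ≈ 1.244; C ≈ 1.778; D ≈ 2.000.
Targets: 16:9 ≈ 1.778; 5:4 ≈ 1.250; 2:1 ≈ 2.000; golden ratio ≈ 1.618.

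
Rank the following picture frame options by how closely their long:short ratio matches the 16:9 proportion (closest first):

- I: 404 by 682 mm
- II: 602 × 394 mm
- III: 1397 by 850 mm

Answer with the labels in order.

Ratios: I = 682 / 404 ≈ 1.688; II = 602 / 394 ≈ 1.528; III = 1397 / 850 ≈ 1.644.
|Δ from 1.778|: I 0.090; II 0.250; III 0.134.

I, III, II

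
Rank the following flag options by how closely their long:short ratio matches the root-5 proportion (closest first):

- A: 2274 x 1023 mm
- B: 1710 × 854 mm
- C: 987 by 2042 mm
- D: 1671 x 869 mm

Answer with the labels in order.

A: 2274/1023 ≈ 2.223 → |2.223 − 2.236| = 0.013
B: 1710/854 ≈ 2.002 → |2.002 − 2.236| = 0.234
C: 2042/987 ≈ 2.069 → |2.069 − 2.236| = 0.167
D: 1671/869 ≈ 1.923 → |1.923 − 2.236| = 0.313

A, C, B, D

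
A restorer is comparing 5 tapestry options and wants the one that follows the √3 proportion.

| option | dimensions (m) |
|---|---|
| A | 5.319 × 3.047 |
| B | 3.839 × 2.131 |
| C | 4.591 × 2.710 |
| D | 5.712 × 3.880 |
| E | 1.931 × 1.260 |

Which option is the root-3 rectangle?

Target root-3 ≈ 1.732.
A: 1.746 (Δ0.014)  B: 1.802 (Δ0.070)  C: 1.694 (Δ0.038)  D: 1.472 (Δ0.260)  E: 1.533 (Δ0.199)

A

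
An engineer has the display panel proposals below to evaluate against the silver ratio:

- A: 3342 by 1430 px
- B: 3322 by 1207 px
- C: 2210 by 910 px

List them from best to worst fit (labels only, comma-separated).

C, A, B

Ratios: A = 3342 / 1430 ≈ 2.337; B = 3322 / 1207 ≈ 2.752; C = 2210 / 910 ≈ 2.429.
|Δ from 2.414|: A 0.077; B 0.338; C 0.015.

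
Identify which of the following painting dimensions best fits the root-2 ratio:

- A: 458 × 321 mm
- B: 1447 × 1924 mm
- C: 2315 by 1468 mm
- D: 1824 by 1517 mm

A

Target root-2 ≈ 1.414.
A: 1.427 (Δ0.013)  B: 1.330 (Δ0.084)  C: 1.577 (Δ0.163)  D: 1.202 (Δ0.212)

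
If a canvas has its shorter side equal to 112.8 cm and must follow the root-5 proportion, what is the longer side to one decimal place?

252.2 cm

root-5 ≈ 2.23607.
Longer side = 112.8 × 2.23607 ≈ 252.229 → 252.2 cm.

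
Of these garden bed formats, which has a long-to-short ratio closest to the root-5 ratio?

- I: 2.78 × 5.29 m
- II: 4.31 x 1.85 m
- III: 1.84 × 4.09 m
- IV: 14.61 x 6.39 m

III

Target root-5 ≈ 2.236.
I: 1.903 (Δ0.333)  II: 2.330 (Δ0.094)  III: 2.223 (Δ0.013)  IV: 2.286 (Δ0.050)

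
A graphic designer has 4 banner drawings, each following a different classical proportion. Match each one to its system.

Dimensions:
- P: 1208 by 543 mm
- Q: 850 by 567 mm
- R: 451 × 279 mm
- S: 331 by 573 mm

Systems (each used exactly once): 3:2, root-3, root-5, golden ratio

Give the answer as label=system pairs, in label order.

P = 1208/543 ≈ 2.225 → root-5 (2.236)
Q = 850/567 ≈ 1.499 → 3:2 (1.500)
R = 451/279 ≈ 1.616 → golden ratio (1.618)
S = 573/331 ≈ 1.731 → root-3 (1.732)

P=root-5, Q=3:2, R=golden ratio, S=root-3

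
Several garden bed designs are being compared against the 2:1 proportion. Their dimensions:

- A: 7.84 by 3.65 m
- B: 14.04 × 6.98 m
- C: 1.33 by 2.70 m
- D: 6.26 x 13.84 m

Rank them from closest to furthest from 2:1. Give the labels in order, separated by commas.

A: 7.84/3.65 ≈ 2.148 → |2.148 − 2.000| = 0.148
B: 14.04/6.98 ≈ 2.011 → |2.011 − 2.000| = 0.011
C: 2.70/1.33 ≈ 2.030 → |2.030 − 2.000| = 0.030
D: 13.84/6.26 ≈ 2.211 → |2.211 − 2.000| = 0.211

B, C, A, D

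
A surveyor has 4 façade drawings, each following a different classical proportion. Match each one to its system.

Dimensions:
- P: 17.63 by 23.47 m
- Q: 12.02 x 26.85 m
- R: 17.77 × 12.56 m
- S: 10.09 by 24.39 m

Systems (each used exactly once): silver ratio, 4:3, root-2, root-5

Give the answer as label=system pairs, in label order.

P=4:3, Q=root-5, R=root-2, S=silver ratio

Ratios: P ≈ 1.331; Q ≈ 2.234; R ≈ 1.415; S ≈ 2.417.
Targets: silver ratio ≈ 2.414; 4:3 ≈ 1.333; root-2 ≈ 1.414; root-5 ≈ 2.236.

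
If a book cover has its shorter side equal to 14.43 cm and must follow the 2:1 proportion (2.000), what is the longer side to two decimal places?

2:1 = 2.00000.
Longer side = 14.43 × 2.00000 ≈ 28.8600 → 28.86 cm.

28.86 cm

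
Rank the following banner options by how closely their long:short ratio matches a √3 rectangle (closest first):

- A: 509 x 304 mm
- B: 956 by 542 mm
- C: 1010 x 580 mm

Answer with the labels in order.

Ratios: A = 509 / 304 ≈ 1.674; B = 956 / 542 ≈ 1.764; C = 1010 / 580 ≈ 1.741.
|Δ from 1.732|: A 0.058; B 0.032; C 0.009.

C, B, A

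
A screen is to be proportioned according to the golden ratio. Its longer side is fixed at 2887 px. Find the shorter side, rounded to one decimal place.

golden ratio ≈ 1.61803.
Shorter side = 2887 ÷ 1.61803 ≈ 1784.269 → 1784.3 px.

1784.3 px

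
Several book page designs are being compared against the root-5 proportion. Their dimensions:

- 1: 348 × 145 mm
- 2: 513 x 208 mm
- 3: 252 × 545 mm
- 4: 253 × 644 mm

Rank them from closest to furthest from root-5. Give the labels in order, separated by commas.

Ratios: 1 = 348 / 145 ≈ 2.400; 2 = 513 / 208 ≈ 2.466; 3 = 545 / 252 ≈ 2.163; 4 = 644 / 253 ≈ 2.545.
|Δ from 2.236|: 1 0.164; 2 0.230; 3 0.073; 4 0.309.

3, 1, 2, 4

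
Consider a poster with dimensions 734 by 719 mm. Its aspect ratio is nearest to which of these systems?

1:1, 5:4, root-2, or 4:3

734/719 ≈ 1.021. Nearest candidates are 1:1 (1.000, off by 0.021) and 5:4 (1.250, off by 0.229).

1:1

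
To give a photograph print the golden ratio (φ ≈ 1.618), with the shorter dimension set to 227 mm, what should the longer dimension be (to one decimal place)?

golden ratio ≈ 1.61803.
Longer side = 227 × 1.61803 ≈ 367.293 → 367.3 mm.

367.3 mm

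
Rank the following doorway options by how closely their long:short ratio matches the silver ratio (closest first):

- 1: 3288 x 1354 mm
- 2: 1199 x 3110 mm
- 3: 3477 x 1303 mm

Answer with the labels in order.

1, 2, 3

Ratios: 1 = 3288 / 1354 ≈ 2.428; 2 = 3110 / 1199 ≈ 2.594; 3 = 3477 / 1303 ≈ 2.668.
|Δ from 2.414|: 1 0.014; 2 0.180; 3 0.254.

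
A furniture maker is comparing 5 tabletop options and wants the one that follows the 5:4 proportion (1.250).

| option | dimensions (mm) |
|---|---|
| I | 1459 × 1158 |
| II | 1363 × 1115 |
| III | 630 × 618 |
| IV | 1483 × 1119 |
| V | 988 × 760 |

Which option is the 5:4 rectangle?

Target 5:4 ≈ 1.250.
I: 1.260 (Δ0.010)  II: 1.222 (Δ0.028)  III: 1.019 (Δ0.231)  IV: 1.325 (Δ0.075)  V: 1.300 (Δ0.050)

I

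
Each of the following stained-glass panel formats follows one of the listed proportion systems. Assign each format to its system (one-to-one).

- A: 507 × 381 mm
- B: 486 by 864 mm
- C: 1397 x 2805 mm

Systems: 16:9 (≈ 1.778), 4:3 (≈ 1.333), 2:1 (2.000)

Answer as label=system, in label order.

A=4:3, B=16:9, C=2:1

A = 507/381 ≈ 1.331 → 4:3 (1.333)
B = 864/486 ≈ 1.778 → 16:9 (1.778)
C = 2805/1397 ≈ 2.008 → 2:1 (2.000)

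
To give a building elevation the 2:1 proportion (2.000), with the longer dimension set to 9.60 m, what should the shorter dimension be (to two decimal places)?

2:1 = 2.00000.
Shorter side = 9.60 ÷ 2.00000 ≈ 4.8000 → 4.80 m.

4.80 m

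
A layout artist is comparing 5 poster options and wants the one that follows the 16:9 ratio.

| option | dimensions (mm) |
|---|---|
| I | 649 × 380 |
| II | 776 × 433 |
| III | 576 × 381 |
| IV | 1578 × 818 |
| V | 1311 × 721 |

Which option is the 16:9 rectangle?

II

Ratios (long/short): I ≈ 1.708; II ≈ 1.792; III ≈ 1.512; IV ≈ 1.929; V ≈ 1.818.
16:9 ≈ 1.778; option II is nearest (Δ 0.014).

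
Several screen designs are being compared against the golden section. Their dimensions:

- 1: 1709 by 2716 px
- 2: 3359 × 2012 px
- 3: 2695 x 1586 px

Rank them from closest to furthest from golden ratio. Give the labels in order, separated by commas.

1, 2, 3

1: 2716/1709 ≈ 1.589 → |1.589 − 1.618| = 0.029
2: 3359/2012 ≈ 1.669 → |1.669 − 1.618| = 0.051
3: 2695/1586 ≈ 1.699 → |1.699 − 1.618| = 0.081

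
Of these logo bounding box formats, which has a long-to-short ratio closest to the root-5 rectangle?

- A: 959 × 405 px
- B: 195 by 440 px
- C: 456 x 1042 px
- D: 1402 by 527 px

Ratios (long/short): A ≈ 2.368; B ≈ 2.256; C ≈ 2.285; D ≈ 2.660.
root-5 ≈ 2.236; option B is nearest (Δ 0.020).

B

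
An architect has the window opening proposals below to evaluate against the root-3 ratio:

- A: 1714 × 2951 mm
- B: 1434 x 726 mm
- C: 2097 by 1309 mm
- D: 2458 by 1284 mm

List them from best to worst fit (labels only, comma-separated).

A: 2951/1714 ≈ 1.722 → |1.722 − 1.732| = 0.010
B: 1434/726 ≈ 1.975 → |1.975 − 1.732| = 0.243
C: 2097/1309 ≈ 1.602 → |1.602 − 1.732| = 0.130
D: 2458/1284 ≈ 1.914 → |1.914 − 1.732| = 0.182

A, C, D, B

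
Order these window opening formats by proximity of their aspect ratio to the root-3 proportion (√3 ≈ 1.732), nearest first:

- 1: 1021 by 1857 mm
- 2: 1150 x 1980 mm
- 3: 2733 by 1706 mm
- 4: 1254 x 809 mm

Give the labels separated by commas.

2, 1, 3, 4

Ratios: 1 = 1857 / 1021 ≈ 1.819; 2 = 1980 / 1150 ≈ 1.722; 3 = 2733 / 1706 ≈ 1.602; 4 = 1254 / 809 ≈ 1.550.
|Δ from 1.732|: 1 0.087; 2 0.010; 3 0.130; 4 0.182.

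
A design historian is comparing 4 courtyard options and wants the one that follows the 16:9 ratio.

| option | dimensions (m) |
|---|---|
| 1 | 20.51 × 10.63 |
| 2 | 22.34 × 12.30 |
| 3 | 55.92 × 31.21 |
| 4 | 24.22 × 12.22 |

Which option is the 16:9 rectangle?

Target 16:9 ≈ 1.778.
1: 1.929 (Δ0.151)  2: 1.816 (Δ0.038)  3: 1.792 (Δ0.014)  4: 1.982 (Δ0.204)

3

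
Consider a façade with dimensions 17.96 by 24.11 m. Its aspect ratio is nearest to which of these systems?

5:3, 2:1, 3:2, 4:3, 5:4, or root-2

4:3

24.11/17.96 ≈ 1.342. Nearest candidates are 4:3 (1.333, off by 0.009) and root-2 (1.414, off by 0.072).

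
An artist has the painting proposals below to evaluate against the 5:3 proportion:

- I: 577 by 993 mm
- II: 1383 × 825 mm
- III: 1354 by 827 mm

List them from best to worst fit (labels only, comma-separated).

II, III, I

I: 993/577 ≈ 1.721 → |1.721 − 1.667| = 0.054
II: 1383/825 ≈ 1.676 → |1.676 − 1.667| = 0.009
III: 1354/827 ≈ 1.637 → |1.637 − 1.667| = 0.030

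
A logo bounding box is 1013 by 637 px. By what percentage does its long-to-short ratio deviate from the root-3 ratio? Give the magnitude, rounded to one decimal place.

8.2%

Ratio = 1013 / 637 ≈ 1.5903.
Ideal root-3 ≈ 1.7321. |1.5903 − 1.7321| / 1.7321 ≈ 8.19% → 8.2%.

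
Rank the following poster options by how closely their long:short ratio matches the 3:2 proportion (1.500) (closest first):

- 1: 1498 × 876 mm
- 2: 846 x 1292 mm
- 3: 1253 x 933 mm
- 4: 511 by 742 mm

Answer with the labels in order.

1: 1498/876 ≈ 1.710 → |1.710 − 1.500| = 0.210
2: 1292/846 ≈ 1.527 → |1.527 − 1.500| = 0.027
3: 1253/933 ≈ 1.343 → |1.343 − 1.500| = 0.157
4: 742/511 ≈ 1.452 → |1.452 − 1.500| = 0.048

2, 4, 3, 1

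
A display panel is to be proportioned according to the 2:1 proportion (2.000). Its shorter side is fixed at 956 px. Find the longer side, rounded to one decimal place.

1912.0 px

2:1 = 2.00000.
Longer side = 956 × 2.00000 ≈ 1912.000 → 1912.0 px.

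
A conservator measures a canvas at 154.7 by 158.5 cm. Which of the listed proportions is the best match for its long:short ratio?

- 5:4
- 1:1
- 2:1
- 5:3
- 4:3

1:1

Ratio = 158.5 / 154.7 ≈ 1.025.
Distances: 5:4 1.250 (Δ 0.225); 1:1 1.000 (Δ 0.025); 2:1 2.000 (Δ 0.975); 5:3 1.667 (Δ 0.642); 4:3 1.333 (Δ 0.308).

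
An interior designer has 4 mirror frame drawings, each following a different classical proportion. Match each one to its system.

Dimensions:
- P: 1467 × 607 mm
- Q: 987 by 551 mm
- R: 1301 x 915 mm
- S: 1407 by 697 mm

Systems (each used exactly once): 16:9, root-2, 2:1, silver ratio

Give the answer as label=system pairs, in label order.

P=silver ratio, Q=16:9, R=root-2, S=2:1

P = 1467/607 ≈ 2.417 → silver ratio (2.414)
Q = 987/551 ≈ 1.791 → 16:9 (1.778)
R = 1301/915 ≈ 1.422 → root-2 (1.414)
S = 1407/697 ≈ 2.019 → 2:1 (2.000)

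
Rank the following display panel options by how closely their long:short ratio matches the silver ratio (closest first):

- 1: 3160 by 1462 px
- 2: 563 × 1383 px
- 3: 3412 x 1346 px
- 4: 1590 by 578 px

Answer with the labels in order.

2, 3, 1, 4

Ratios: 1 = 3160 / 1462 ≈ 2.161; 2 = 1383 / 563 ≈ 2.456; 3 = 3412 / 1346 ≈ 2.535; 4 = 1590 / 578 ≈ 2.751.
|Δ from 2.414|: 1 0.253; 2 0.042; 3 0.121; 4 0.337.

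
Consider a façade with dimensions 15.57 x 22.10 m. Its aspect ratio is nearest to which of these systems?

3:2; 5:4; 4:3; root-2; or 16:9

22.10/15.57 ≈ 1.419. Nearest candidates are root-2 (1.414, off by 0.005) and 3:2 (1.500, off by 0.081).

root-2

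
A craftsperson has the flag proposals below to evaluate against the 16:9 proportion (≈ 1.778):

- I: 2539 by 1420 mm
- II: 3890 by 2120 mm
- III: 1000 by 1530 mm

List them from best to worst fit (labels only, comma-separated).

I: 2539/1420 ≈ 1.788 → |1.788 − 1.778| = 0.010
II: 3890/2120 ≈ 1.835 → |1.835 − 1.778| = 0.057
III: 1530/1000 ≈ 1.530 → |1.530 − 1.778| = 0.248

I, II, III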